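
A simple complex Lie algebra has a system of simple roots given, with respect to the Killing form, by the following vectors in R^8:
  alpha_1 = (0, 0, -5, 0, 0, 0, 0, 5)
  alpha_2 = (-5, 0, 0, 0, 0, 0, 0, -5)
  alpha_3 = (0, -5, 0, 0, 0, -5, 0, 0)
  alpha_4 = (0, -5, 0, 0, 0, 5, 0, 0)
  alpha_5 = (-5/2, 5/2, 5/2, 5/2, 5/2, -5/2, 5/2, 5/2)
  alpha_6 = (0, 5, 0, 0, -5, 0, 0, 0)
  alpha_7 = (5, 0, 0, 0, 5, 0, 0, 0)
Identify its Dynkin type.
Compute the Cartan integers a_ij = 2(alpha_i, alpha_j)/(alpha_j, alpha_j); the resulting 7x7 Cartan matrix is
[[2, -1, 0, 0, 0, 0, 0], [-1, 2, 0, 0, 0, 0, -1], [0, 0, 2, 0, 0, -1, 0], [0, 0, 0, 2, -1, -1, 0], [0, 0, 0, -1, 2, 0, 0], [0, 0, -1, -1, 0, 2, -1], [0, -1, 0, 0, 0, -1, 2]].
All simple roots have the same length, so the diagram is simply laced. The associated Dynkin diagram is a chain of 6 nodes with one extra node attached to the third node from one end (E_7), so the type is E_7.

E7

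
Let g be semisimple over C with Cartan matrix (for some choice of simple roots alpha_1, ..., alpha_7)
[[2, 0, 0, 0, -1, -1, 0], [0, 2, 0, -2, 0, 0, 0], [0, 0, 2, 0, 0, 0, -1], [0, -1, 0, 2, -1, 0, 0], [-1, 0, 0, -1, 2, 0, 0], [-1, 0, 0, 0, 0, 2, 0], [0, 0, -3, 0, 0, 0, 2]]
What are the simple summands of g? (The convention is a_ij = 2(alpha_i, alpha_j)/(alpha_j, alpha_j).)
C_5 (sp(10)) + G_2

The diagram associated to this matrix has two connected components: the simple roots {alpha_1, alpha_2, alpha_4, alpha_5, alpha_6} form a chain of 5 nodes with a double edge at one end; the terminal node there is the unique long simple root (C_5), and {alpha_3, alpha_7} form two nodes joined by a triple edge (G_2). A semisimple Lie algebra decomposes uniquely as the direct sum of simple ideals, one per connected component of its Dynkin diagram, so g ≅ C_5 ⊕ G_2 (dimension 55 + 14 = 69).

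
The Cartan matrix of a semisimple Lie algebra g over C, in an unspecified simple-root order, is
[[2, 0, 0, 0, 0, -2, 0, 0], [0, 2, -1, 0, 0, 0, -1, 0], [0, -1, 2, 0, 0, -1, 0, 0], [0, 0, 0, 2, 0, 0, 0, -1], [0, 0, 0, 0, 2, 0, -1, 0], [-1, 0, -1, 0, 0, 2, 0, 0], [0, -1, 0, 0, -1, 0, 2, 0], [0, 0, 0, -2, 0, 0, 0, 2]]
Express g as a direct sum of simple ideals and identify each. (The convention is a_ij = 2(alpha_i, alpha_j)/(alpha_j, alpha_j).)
The diagram associated to this matrix has two connected components: the simple roots {alpha_4, alpha_8} form a chain of 2 nodes with a double edge at one end; the terminal node there is the unique short simple root (B_2), and {alpha_1, alpha_2, alpha_3, alpha_5, alpha_6, alpha_7} form a chain of 6 nodes with a double edge at one end; the terminal node there is the unique long simple root (C_6). A semisimple Lie algebra decomposes uniquely as the direct sum of simple ideals, one per connected component of its Dynkin diagram, so g ≅ B_2 ⊕ C_6 (dimension 10 + 78 = 88).

B_2 ⊕ C_6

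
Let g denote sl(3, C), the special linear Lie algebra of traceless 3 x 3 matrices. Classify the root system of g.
This is sl(3), which has dimension 3^2 - 1 = 8 and rank 3 - 1 = 2 (a Cartan subalgebra is the diagonal traceless matrices). In the classification of classical Lie algebras, the special linear algebra sl(n+1) has type A_n; here n = 2, so the Dynkin diagram is a chain of 2 nodes with single edges (A_2). Hence the type is A_2.

A_2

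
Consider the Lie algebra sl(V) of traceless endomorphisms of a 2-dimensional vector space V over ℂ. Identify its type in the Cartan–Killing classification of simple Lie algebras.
This is sl(2), which has dimension 2^2 - 1 = 3 and rank 2 - 1 = 1 (a Cartan subalgebra is the diagonal traceless matrices). In the classification of classical Lie algebras, the special linear algebra sl(n+1) has type A_n; here n = 1, so the Dynkin diagram is a chain of 1 nodes with single edges (A_1). Hence the type is A_1.

A_1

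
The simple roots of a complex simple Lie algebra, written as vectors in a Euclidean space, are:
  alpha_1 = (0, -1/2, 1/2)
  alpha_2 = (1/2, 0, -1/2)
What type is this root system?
A2

Compute the Cartan integers a_ij = 2(alpha_i, alpha_j)/(alpha_j, alpha_j); the resulting 2x2 Cartan matrix is
[[2, -1], [-1, 2]].
All simple roots have the same length, so the diagram is simply laced. The associated Dynkin diagram is a chain of 2 nodes with single edges (A_2), so the type is A_2 (the algebra sl(3)).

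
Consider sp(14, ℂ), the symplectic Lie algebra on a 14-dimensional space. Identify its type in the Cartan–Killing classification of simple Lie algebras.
This is sp(14), which has dimension 14(14+1)/2 = 105 and rank 14/2 = 7. In the classification of classical Lie algebras, the symplectic algebra sp(2n) has type C_n; here n = 7, so the Dynkin diagram is a chain of 7 nodes with a double edge at one end; the terminal node there is the unique long simple root (C_7). Hence the type is C_7.

type C_7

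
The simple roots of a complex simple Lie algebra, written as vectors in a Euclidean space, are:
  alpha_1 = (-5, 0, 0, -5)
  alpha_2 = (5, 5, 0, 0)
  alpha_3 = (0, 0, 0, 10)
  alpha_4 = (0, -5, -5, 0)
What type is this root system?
Compute the Cartan integers a_ij = 2(alpha_i, alpha_j)/(alpha_j, alpha_j); the resulting 4x4 Cartan matrix is
[[2, -1, -1, 0], [-1, 2, 0, -1], [-2, 0, 2, 0], [0, -1, 0, 2]].
The roots have two lengths (squared-length ratio 2:1); the short ones are alpha_{1,2,4}. The associated Dynkin diagram is a chain of 4 nodes with a double edge at one end; the terminal node there is the unique long simple root (C_4), so the type is C_4 (the algebra sp(8)).

C_4 (sp(8))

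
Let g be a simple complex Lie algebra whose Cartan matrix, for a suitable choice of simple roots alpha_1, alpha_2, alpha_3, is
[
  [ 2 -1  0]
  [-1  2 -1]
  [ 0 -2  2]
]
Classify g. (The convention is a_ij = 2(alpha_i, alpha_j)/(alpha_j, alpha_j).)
C_3

The matrix has rank 3 with 2's on the diagonal. Reading the off-diagonal entries as Dynkin edges (a single edge where a_ij = a_ji = -1; a double or triple edge where a_ij * a_ji = 2 or 3), the diagram is a chain of 3 nodes with a double edge at one end; the terminal node there is the unique long simple root (C_3). One simple-root ordering that puts it in standard form is (alpha_1, alpha_2, alpha_3). So the algebra is type C_3, i.e. sp(6).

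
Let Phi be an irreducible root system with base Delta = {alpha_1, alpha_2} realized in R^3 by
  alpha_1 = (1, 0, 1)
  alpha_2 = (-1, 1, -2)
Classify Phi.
G2

Compute the Cartan integers a_ij = 2(alpha_i, alpha_j)/(alpha_j, alpha_j); the resulting 2x2 Cartan matrix is
[[2, -1], [-3, 2]].
The roots have two lengths (squared-length ratio 3:1); the short ones are alpha_{1}. The associated Dynkin diagram is two nodes joined by a triple edge (G_2), so the type is G_2.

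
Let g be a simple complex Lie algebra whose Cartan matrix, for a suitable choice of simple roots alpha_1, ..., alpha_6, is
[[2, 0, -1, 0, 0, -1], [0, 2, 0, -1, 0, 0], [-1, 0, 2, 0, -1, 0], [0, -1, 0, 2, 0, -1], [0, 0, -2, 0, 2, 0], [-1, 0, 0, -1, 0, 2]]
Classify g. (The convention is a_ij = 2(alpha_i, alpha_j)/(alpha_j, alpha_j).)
C6

The matrix has rank 6 with 2's on the diagonal. Reading the off-diagonal entries as Dynkin edges (a single edge where a_ij = a_ji = -1; a double or triple edge where a_ij * a_ji = 2 or 3), the diagram is a chain of 6 nodes with a double edge at one end; the terminal node there is the unique long simple root (C_6). One simple-root ordering that puts it in standard form is (alpha_2, alpha_4, alpha_6, alpha_1, alpha_3, alpha_5). So the algebra is type C_6, i.e. sp(12).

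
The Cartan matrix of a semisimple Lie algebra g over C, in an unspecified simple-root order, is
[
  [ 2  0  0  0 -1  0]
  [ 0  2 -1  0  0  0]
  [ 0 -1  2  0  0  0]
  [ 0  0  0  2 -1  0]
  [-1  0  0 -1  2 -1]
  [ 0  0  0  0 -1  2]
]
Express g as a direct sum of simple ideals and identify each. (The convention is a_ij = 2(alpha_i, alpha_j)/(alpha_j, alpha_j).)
type A_2 ⊕ type D_4

The diagram associated to this matrix has two connected components: the simple roots {alpha_2, alpha_3} form a chain of 2 nodes with single edges (A_2), and {alpha_1, alpha_4, alpha_5, alpha_6} form a chain of 2 nodes with a fork of two nodes at one end (D_4). A semisimple Lie algebra decomposes uniquely as the direct sum of simple ideals, one per connected component of its Dynkin diagram, so g ≅ A_2 ⊕ D_4 (dimension 8 + 28 = 36).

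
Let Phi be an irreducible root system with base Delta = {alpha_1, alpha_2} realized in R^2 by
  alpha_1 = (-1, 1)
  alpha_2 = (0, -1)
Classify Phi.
B_2 (so(5))

Compute the Cartan integers a_ij = 2(alpha_i, alpha_j)/(alpha_j, alpha_j); the resulting 2x2 Cartan matrix is
[[2, -2], [-1, 2]].
The roots have two lengths (squared-length ratio 2:1); the short ones are alpha_{2}. The associated Dynkin diagram is a chain of 2 nodes with a double edge at one end; the terminal node there is the unique short simple root (B_2), so the type is B_2 (the algebra so(5)).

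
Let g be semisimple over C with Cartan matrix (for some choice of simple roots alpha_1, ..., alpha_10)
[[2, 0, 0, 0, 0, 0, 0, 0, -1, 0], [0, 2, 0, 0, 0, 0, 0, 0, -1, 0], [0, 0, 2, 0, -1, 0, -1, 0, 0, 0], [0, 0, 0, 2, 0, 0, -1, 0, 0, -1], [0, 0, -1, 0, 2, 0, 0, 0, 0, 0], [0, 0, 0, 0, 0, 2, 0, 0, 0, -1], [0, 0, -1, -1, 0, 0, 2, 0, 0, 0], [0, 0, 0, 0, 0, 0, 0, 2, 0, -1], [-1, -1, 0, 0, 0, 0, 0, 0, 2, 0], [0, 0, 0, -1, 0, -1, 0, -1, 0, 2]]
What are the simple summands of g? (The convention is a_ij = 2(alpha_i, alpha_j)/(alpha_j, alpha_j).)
type A_3 ⊕ type D_7

The diagram associated to this matrix has two connected components: the simple roots {alpha_1, alpha_2, alpha_9} form a chain of 3 nodes with single edges (A_3), and {alpha_3, alpha_4, alpha_5, alpha_6, alpha_7, alpha_8, alpha_10} form a chain of 5 nodes with a fork of two nodes at one end (D_7). A semisimple Lie algebra decomposes uniquely as the direct sum of simple ideals, one per connected component of its Dynkin diagram, so g ≅ A_3 ⊕ D_7 (dimension 15 + 91 = 106).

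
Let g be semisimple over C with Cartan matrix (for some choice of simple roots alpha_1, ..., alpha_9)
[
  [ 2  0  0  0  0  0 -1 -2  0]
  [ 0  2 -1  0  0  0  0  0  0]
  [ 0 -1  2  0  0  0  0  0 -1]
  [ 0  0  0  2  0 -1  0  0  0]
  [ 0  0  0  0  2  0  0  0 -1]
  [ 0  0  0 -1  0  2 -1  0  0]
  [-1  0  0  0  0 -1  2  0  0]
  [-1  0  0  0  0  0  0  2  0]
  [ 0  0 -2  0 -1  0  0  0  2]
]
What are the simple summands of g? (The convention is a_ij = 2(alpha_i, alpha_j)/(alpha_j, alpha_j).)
B5 ⊕ F4

The diagram associated to this matrix has two connected components: the simple roots {alpha_1, alpha_4, alpha_6, alpha_7, alpha_8} form a chain of 5 nodes with a double edge at one end; the terminal node there is the unique short simple root (B_5), and {alpha_2, alpha_3, alpha_5, alpha_9} form a chain of 4 nodes with a double edge between the middle two (F_4). A semisimple Lie algebra decomposes uniquely as the direct sum of simple ideals, one per connected component of its Dynkin diagram, so g ≅ B_5 ⊕ F_4 (dimension 55 + 52 = 107).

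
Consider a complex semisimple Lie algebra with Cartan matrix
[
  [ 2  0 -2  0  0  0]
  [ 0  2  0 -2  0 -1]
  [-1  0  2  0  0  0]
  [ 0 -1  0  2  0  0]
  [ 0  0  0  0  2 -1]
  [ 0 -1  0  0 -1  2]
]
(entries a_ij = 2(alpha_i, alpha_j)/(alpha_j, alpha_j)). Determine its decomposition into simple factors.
type B_2 ⊕ type B_4

The diagram associated to this matrix has two connected components: the simple roots {alpha_1, alpha_3} form a chain of 2 nodes with a double edge at one end; the terminal node there is the unique short simple root (B_2), and {alpha_2, alpha_4, alpha_5, alpha_6} form a chain of 4 nodes with a double edge at one end; the terminal node there is the unique short simple root (B_4). A semisimple Lie algebra decomposes uniquely as the direct sum of simple ideals, one per connected component of its Dynkin diagram, so g ≅ B_2 ⊕ B_4 (dimension 10 + 36 = 46).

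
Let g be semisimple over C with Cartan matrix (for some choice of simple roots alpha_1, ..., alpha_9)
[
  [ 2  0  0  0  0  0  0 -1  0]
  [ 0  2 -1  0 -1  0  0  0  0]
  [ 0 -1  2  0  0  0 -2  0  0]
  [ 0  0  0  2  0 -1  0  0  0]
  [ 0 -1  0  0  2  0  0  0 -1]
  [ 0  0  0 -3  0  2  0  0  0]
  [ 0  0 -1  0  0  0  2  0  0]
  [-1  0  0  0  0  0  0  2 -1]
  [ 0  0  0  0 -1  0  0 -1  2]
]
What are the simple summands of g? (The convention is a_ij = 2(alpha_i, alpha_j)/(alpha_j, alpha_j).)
type B_7 ⊕ type G_2

The diagram associated to this matrix has two connected components: the simple roots {alpha_1, alpha_2, alpha_3, alpha_5, alpha_7, alpha_8, alpha_9} form a chain of 7 nodes with a double edge at one end; the terminal node there is the unique short simple root (B_7), and {alpha_4, alpha_6} form two nodes joined by a triple edge (G_2). A semisimple Lie algebra decomposes uniquely as the direct sum of simple ideals, one per connected component of its Dynkin diagram, so g ≅ B_7 ⊕ G_2 (dimension 105 + 14 = 119).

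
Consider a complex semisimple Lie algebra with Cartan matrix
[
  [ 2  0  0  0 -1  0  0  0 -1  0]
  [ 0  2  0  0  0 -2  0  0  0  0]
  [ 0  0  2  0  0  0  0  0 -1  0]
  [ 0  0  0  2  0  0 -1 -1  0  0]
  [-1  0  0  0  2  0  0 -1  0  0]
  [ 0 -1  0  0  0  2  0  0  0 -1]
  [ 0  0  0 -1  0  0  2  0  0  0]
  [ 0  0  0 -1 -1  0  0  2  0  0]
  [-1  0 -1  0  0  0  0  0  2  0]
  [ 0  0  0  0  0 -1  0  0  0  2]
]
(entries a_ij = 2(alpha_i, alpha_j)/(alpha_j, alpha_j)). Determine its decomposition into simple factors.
The diagram associated to this matrix has two connected components: the simple roots {alpha_1, alpha_3, alpha_4, alpha_5, alpha_7, alpha_8, alpha_9} form a chain of 7 nodes with single edges (A_7), and {alpha_2, alpha_6, alpha_10} form a chain of 3 nodes with a double edge at one end; the terminal node there is the unique long simple root (C_3). A semisimple Lie algebra decomposes uniquely as the direct sum of simple ideals, one per connected component of its Dynkin diagram, so g ≅ A_7 ⊕ C_3 (dimension 63 + 21 = 84).

A7 + C3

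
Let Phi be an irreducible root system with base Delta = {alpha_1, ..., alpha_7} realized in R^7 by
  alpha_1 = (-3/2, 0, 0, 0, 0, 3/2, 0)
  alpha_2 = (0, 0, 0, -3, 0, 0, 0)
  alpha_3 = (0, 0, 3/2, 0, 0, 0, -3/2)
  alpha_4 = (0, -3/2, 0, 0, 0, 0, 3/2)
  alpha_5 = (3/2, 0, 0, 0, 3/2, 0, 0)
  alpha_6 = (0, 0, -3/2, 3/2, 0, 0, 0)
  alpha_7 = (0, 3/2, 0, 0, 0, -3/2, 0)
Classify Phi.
Compute the Cartan integers a_ij = 2(alpha_i, alpha_j)/(alpha_j, alpha_j); the resulting 7x7 Cartan matrix is
[[2, 0, 0, 0, -1, 0, -1], [0, 2, 0, 0, 0, -2, 0], [0, 0, 2, -1, 0, -1, 0], [0, 0, -1, 2, 0, 0, -1], [-1, 0, 0, 0, 2, 0, 0], [0, -1, -1, 0, 0, 2, 0], [-1, 0, 0, -1, 0, 0, 2]].
The roots have two lengths (squared-length ratio 2:1); the short ones are alpha_{1,3,4,5,6,7}. The associated Dynkin diagram is a chain of 7 nodes with a double edge at one end; the terminal node there is the unique long simple root (C_7), so the type is C_7 (the algebra sp(14)).

C7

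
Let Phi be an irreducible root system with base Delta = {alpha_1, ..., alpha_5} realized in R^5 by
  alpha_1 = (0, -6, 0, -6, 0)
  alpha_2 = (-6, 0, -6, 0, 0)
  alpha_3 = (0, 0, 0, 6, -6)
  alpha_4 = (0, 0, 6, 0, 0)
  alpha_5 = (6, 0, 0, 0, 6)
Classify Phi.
B_5

Compute the Cartan integers a_ij = 2(alpha_i, alpha_j)/(alpha_j, alpha_j); the resulting 5x5 Cartan matrix is
[[2, 0, -1, 0, 0], [0, 2, 0, -2, -1], [-1, 0, 2, 0, -1], [0, -1, 0, 2, 0], [0, -1, -1, 0, 2]].
The roots have two lengths (squared-length ratio 2:1); the short ones are alpha_{4}. The associated Dynkin diagram is a chain of 5 nodes with a double edge at one end; the terminal node there is the unique short simple root (B_5), so the type is B_5 (the algebra so(11)).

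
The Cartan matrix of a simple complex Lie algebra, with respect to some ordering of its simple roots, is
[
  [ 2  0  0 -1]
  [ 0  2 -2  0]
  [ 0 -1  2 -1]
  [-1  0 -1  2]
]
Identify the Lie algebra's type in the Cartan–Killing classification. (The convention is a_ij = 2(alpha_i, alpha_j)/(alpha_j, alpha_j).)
C4

The matrix has rank 4 with 2's on the diagonal. Reading the off-diagonal entries as Dynkin edges (a single edge where a_ij = a_ji = -1; a double or triple edge where a_ij * a_ji = 2 or 3), the diagram is a chain of 4 nodes with a double edge at one end; the terminal node there is the unique long simple root (C_4). One simple-root ordering that puts it in standard form is (alpha_1, alpha_4, alpha_3, alpha_2). So the algebra is type C_4, i.e. sp(8).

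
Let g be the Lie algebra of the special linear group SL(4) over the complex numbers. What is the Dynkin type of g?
A3

This is sl(4), which has dimension 4^2 - 1 = 15 and rank 4 - 1 = 3 (a Cartan subalgebra is the diagonal traceless matrices). In the classification of classical Lie algebras, the special linear algebra sl(n+1) has type A_n; here n = 3, so the Dynkin diagram is a chain of 3 nodes with single edges (A_3). Hence the type is A_3.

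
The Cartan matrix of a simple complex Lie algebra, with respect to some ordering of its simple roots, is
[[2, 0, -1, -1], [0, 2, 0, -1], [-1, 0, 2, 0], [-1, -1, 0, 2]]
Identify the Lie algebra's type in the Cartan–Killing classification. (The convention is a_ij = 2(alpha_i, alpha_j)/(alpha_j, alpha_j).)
The matrix has rank 4 with 2's on the diagonal. Reading the off-diagonal entries as Dynkin edges (a single edge where a_ij = a_ji = -1; a double or triple edge where a_ij * a_ji = 2 or 3), the diagram is a chain of 4 nodes with single edges (A_4). One simple-root ordering that puts it in standard form is (alpha_3, alpha_1, alpha_4, alpha_2). So the algebra is type A_4, i.e. sl(5).

type A_4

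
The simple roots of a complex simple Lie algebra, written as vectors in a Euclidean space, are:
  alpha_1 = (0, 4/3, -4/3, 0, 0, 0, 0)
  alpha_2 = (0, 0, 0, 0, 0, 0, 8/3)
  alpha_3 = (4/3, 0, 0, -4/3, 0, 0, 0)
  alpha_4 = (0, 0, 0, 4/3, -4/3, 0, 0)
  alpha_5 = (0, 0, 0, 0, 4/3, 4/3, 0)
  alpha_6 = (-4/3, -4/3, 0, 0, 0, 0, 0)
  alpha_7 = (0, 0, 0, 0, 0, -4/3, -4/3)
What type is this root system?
type C_7

Compute the Cartan integers a_ij = 2(alpha_i, alpha_j)/(alpha_j, alpha_j); the resulting 7x7 Cartan matrix is
[[2, 0, 0, 0, 0, -1, 0], [0, 2, 0, 0, 0, 0, -2], [0, 0, 2, -1, 0, -1, 0], [0, 0, -1, 2, -1, 0, 0], [0, 0, 0, -1, 2, 0, -1], [-1, 0, -1, 0, 0, 2, 0], [0, -1, 0, 0, -1, 0, 2]].
The roots have two lengths (squared-length ratio 2:1); the short ones are alpha_{1,3,4,5,6,7}. The associated Dynkin diagram is a chain of 7 nodes with a double edge at one end; the terminal node there is the unique long simple root (C_7), so the type is C_7 (the algebra sp(14)).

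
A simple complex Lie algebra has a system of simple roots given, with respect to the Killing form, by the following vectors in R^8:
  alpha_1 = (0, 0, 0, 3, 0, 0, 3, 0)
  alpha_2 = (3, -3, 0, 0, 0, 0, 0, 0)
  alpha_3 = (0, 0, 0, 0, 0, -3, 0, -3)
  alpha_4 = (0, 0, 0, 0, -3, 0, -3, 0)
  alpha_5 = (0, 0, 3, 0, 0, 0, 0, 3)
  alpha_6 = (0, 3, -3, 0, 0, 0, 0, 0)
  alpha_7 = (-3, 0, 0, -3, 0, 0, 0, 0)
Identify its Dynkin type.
A_7 (sl(8))

Compute the Cartan integers a_ij = 2(alpha_i, alpha_j)/(alpha_j, alpha_j); the resulting 7x7 Cartan matrix is
[[2, 0, 0, -1, 0, 0, -1], [0, 2, 0, 0, 0, -1, -1], [0, 0, 2, 0, -1, 0, 0], [-1, 0, 0, 2, 0, 0, 0], [0, 0, -1, 0, 2, -1, 0], [0, -1, 0, 0, -1, 2, 0], [-1, -1, 0, 0, 0, 0, 2]].
All simple roots have the same length, so the diagram is simply laced. The associated Dynkin diagram is a chain of 7 nodes with single edges (A_7), so the type is A_7 (the algebra sl(8)).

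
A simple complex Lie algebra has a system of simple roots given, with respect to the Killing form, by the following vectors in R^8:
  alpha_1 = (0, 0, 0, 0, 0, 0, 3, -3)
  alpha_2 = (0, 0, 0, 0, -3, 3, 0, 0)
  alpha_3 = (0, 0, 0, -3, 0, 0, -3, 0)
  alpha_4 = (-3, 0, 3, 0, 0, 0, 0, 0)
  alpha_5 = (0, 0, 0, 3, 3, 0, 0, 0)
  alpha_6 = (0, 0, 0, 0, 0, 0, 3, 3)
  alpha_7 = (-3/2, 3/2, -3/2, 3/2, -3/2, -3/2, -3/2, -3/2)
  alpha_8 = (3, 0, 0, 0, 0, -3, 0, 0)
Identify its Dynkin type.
E_8

Compute the Cartan integers a_ij = 2(alpha_i, alpha_j)/(alpha_j, alpha_j); the resulting 8x8 Cartan matrix is
[[2, 0, -1, 0, 0, 0, 0, 0], [0, 2, 0, 0, -1, 0, 0, -1], [-1, 0, 2, 0, -1, -1, 0, 0], [0, 0, 0, 2, 0, 0, 0, -1], [0, -1, -1, 0, 2, 0, 0, 0], [0, 0, -1, 0, 0, 2, -1, 0], [0, 0, 0, 0, 0, -1, 2, 0], [0, -1, 0, -1, 0, 0, 0, 2]].
All simple roots have the same length, so the diagram is simply laced. The associated Dynkin diagram is a chain of 7 nodes with one extra node attached to the third node from one end (E_8), so the type is E_8.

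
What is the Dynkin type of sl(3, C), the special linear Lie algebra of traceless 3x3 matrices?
This is sl(3), which has dimension 3^2 - 1 = 8 and rank 3 - 1 = 2 (a Cartan subalgebra is the diagonal traceless matrices). In the classification of classical Lie algebras, the special linear algebra sl(n+1) has type A_n; here n = 2, so the Dynkin diagram is a chain of 2 nodes with single edges (A_2). Hence the type is A_2.

type A_2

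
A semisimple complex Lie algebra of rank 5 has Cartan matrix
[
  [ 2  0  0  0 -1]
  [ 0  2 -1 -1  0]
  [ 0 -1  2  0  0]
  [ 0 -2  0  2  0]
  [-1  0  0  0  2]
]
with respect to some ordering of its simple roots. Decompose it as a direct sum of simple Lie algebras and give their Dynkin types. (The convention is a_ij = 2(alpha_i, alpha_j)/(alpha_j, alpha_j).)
The diagram associated to this matrix has two connected components: the simple roots {alpha_1, alpha_5} form a chain of 2 nodes with single edges (A_2), and {alpha_2, alpha_3, alpha_4} form a chain of 3 nodes with a double edge at one end; the terminal node there is the unique long simple root (C_3). A semisimple Lie algebra decomposes uniquely as the direct sum of simple ideals, one per connected component of its Dynkin diagram, so g ≅ A_2 ⊕ C_3 (dimension 8 + 21 = 29).

A2 + C3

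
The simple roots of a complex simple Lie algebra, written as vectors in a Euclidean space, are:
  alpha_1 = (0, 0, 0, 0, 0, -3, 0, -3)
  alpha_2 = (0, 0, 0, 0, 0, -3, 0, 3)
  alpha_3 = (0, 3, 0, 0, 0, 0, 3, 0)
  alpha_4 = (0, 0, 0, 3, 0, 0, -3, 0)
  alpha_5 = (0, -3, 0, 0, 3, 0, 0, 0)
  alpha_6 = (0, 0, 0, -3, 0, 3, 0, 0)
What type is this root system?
D_6

Compute the Cartan integers a_ij = 2(alpha_i, alpha_j)/(alpha_j, alpha_j); the resulting 6x6 Cartan matrix is
[[2, 0, 0, 0, 0, -1], [0, 2, 0, 0, 0, -1], [0, 0, 2, -1, -1, 0], [0, 0, -1, 2, 0, -1], [0, 0, -1, 0, 2, 0], [-1, -1, 0, -1, 0, 2]].
All simple roots have the same length, so the diagram is simply laced. The associated Dynkin diagram is a chain of 4 nodes with a fork of two nodes at one end (D_6), so the type is D_6 (the algebra so(12)).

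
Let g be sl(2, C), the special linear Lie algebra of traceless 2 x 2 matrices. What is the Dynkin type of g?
This is sl(2), which has dimension 2^2 - 1 = 3 and rank 2 - 1 = 1 (a Cartan subalgebra is the diagonal traceless matrices). In the classification of classical Lie algebras, the special linear algebra sl(n+1) has type A_n; here n = 1, so the Dynkin diagram is a chain of 1 nodes with single edges (A_1). Hence the type is A_1.

A1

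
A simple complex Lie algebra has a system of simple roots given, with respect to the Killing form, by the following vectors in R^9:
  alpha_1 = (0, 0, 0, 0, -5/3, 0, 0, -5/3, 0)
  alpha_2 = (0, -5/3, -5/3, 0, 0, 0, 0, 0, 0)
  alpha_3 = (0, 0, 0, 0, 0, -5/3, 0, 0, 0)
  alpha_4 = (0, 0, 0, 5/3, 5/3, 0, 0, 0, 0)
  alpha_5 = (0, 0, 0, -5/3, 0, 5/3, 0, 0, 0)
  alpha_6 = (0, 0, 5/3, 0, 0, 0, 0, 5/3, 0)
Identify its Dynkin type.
Compute the Cartan integers a_ij = 2(alpha_i, alpha_j)/(alpha_j, alpha_j); the resulting 6x6 Cartan matrix is
[[2, 0, 0, -1, 0, -1], [0, 2, 0, 0, 0, -1], [0, 0, 2, 0, -1, 0], [-1, 0, 0, 2, -1, 0], [0, 0, -2, -1, 2, 0], [-1, -1, 0, 0, 0, 2]].
The roots have two lengths (squared-length ratio 2:1); the short ones are alpha_{3}. The associated Dynkin diagram is a chain of 6 nodes with a double edge at one end; the terminal node there is the unique short simple root (B_6), so the type is B_6 (the algebra so(13)).

B_6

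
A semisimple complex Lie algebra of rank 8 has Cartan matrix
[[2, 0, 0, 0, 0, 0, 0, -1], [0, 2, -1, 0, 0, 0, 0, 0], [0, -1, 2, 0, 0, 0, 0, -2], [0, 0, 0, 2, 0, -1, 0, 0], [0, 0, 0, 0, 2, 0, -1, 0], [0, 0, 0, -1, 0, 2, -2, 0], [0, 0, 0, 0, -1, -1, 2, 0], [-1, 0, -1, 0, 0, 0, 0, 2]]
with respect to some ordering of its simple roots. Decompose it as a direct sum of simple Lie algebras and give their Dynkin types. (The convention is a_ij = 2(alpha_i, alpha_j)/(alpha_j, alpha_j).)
F_4 ⊕ F_4

The diagram associated to this matrix has two connected components: the simple roots {alpha_4, alpha_5, alpha_6, alpha_7} form a chain of 4 nodes with a double edge between the middle two (F_4), and {alpha_1, alpha_2, alpha_3, alpha_8} form a chain of 4 nodes with a double edge between the middle two (F_4). A semisimple Lie algebra decomposes uniquely as the direct sum of simple ideals, one per connected component of its Dynkin diagram, so g ≅ F_4 ⊕ F_4 (dimension 52 + 52 = 104).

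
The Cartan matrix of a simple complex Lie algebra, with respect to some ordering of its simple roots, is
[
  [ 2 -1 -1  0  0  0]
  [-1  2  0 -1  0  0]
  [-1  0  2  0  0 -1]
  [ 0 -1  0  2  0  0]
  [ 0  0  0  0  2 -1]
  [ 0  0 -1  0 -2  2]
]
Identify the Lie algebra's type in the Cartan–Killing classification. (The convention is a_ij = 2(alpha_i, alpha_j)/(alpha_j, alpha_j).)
B_6

The matrix has rank 6 with 2's on the diagonal. Reading the off-diagonal entries as Dynkin edges (a single edge where a_ij = a_ji = -1; a double or triple edge where a_ij * a_ji = 2 or 3), the diagram is a chain of 6 nodes with a double edge at one end; the terminal node there is the unique short simple root (B_6). One simple-root ordering that puts it in standard form is (alpha_4, alpha_2, alpha_1, alpha_3, alpha_6, alpha_5). So the algebra is type B_6, i.e. so(13).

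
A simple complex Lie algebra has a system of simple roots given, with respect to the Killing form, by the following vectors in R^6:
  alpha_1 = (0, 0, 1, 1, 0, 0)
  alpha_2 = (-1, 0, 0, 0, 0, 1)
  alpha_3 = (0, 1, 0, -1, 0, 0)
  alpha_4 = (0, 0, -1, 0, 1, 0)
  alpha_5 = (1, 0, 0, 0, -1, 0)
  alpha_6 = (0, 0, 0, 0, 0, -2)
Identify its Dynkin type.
C6

Compute the Cartan integers a_ij = 2(alpha_i, alpha_j)/(alpha_j, alpha_j); the resulting 6x6 Cartan matrix is
[[2, 0, -1, -1, 0, 0], [0, 2, 0, 0, -1, -1], [-1, 0, 2, 0, 0, 0], [-1, 0, 0, 2, -1, 0], [0, -1, 0, -1, 2, 0], [0, -2, 0, 0, 0, 2]].
The roots have two lengths (squared-length ratio 2:1); the short ones are alpha_{1,2,3,4,5}. The associated Dynkin diagram is a chain of 6 nodes with a double edge at one end; the terminal node there is the unique long simple root (C_6), so the type is C_6 (the algebra sp(12)).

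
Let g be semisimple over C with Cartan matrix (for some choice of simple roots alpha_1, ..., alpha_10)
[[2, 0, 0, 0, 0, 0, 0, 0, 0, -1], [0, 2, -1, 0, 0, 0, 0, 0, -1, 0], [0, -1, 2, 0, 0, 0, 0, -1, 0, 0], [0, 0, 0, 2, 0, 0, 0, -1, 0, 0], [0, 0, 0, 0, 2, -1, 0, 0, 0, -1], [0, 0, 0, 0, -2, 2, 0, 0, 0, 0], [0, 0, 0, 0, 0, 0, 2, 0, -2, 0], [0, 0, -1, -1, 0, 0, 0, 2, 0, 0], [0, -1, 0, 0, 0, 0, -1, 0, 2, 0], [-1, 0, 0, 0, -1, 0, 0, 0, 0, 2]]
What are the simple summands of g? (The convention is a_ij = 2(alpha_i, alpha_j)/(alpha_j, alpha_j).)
C_4 ⊕ C_6

The diagram associated to this matrix has two connected components: the simple roots {alpha_1, alpha_5, alpha_6, alpha_10} form a chain of 4 nodes with a double edge at one end; the terminal node there is the unique long simple root (C_4), and {alpha_2, alpha_3, alpha_4, alpha_7, alpha_8, alpha_9} form a chain of 6 nodes with a double edge at one end; the terminal node there is the unique long simple root (C_6). A semisimple Lie algebra decomposes uniquely as the direct sum of simple ideals, one per connected component of its Dynkin diagram, so g ≅ C_4 ⊕ C_6 (dimension 36 + 78 = 114).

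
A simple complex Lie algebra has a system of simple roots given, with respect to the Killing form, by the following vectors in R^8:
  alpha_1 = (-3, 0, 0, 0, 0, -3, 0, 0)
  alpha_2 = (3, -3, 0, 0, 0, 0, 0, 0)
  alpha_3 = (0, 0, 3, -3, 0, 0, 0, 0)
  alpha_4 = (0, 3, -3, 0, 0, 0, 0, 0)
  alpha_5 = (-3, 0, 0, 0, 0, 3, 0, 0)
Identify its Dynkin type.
D_5

Compute the Cartan integers a_ij = 2(alpha_i, alpha_j)/(alpha_j, alpha_j); the resulting 5x5 Cartan matrix is
[[2, -1, 0, 0, 0], [-1, 2, 0, -1, -1], [0, 0, 2, -1, 0], [0, -1, -1, 2, 0], [0, -1, 0, 0, 2]].
All simple roots have the same length, so the diagram is simply laced. The associated Dynkin diagram is a chain of 3 nodes with a fork of two nodes at one end (D_5), so the type is D_5 (the algebra so(10)).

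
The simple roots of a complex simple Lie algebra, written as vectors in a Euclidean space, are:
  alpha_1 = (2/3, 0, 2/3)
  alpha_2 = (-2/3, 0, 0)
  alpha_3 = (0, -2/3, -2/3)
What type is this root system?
type B_3

Compute the Cartan integers a_ij = 2(alpha_i, alpha_j)/(alpha_j, alpha_j); the resulting 3x3 Cartan matrix is
[[2, -2, -1], [-1, 2, 0], [-1, 0, 2]].
The roots have two lengths (squared-length ratio 2:1); the short ones are alpha_{2}. The associated Dynkin diagram is a chain of 3 nodes with a double edge at one end; the terminal node there is the unique short simple root (B_3), so the type is B_3 (the algebra so(7)).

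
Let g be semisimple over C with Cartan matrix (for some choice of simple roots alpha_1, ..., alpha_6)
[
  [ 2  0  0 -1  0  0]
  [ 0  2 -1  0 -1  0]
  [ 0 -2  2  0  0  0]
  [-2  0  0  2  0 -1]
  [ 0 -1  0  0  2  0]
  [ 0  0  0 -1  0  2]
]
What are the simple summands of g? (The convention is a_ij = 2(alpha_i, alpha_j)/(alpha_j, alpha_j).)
B3 + C3

The diagram associated to this matrix has two connected components: the simple roots {alpha_1, alpha_4, alpha_6} form a chain of 3 nodes with a double edge at one end; the terminal node there is the unique short simple root (B_3), and {alpha_2, alpha_3, alpha_5} form a chain of 3 nodes with a double edge at one end; the terminal node there is the unique long simple root (C_3). A semisimple Lie algebra decomposes uniquely as the direct sum of simple ideals, one per connected component of its Dynkin diagram, so g ≅ B_3 ⊕ C_3 (dimension 21 + 21 = 42).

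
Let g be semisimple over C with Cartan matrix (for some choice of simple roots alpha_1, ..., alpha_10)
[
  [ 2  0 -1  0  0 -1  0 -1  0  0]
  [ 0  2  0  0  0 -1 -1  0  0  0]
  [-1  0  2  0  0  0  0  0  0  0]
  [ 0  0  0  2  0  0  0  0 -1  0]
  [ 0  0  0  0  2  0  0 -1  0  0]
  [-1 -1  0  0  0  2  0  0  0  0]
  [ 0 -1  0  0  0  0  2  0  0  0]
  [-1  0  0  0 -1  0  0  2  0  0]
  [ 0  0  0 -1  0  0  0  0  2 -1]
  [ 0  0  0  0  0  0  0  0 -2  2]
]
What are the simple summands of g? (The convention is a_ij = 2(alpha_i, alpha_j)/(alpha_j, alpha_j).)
type C_3 + type E_7

The diagram associated to this matrix has two connected components: the simple roots {alpha_4, alpha_9, alpha_10} form a chain of 3 nodes with a double edge at one end; the terminal node there is the unique long simple root (C_3), and {alpha_1, alpha_2, alpha_3, alpha_5, alpha_6, alpha_7, alpha_8} form a chain of 6 nodes with one extra node attached to the third node from one end (E_7). A semisimple Lie algebra decomposes uniquely as the direct sum of simple ideals, one per connected component of its Dynkin diagram, so g ≅ C_3 ⊕ E_7 (dimension 21 + 133 = 154).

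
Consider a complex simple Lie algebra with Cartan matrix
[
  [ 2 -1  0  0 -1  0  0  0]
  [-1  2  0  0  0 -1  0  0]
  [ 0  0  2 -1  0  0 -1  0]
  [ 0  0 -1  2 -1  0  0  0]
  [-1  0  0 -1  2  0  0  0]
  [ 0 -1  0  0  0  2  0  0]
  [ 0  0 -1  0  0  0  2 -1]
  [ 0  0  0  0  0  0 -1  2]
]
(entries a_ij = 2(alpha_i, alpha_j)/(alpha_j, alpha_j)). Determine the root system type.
A_8 (sl(9))

The matrix has rank 8 with 2's on the diagonal. Reading the off-diagonal entries as Dynkin edges (a single edge where a_ij = a_ji = -1; a double or triple edge where a_ij * a_ji = 2 or 3), the diagram is a chain of 8 nodes with single edges (A_8). One simple-root ordering that puts it in standard form is (alpha_6, alpha_2, alpha_1, alpha_5, alpha_4, alpha_3, alpha_7, alpha_8). So the algebra is type A_8, i.e. sl(9).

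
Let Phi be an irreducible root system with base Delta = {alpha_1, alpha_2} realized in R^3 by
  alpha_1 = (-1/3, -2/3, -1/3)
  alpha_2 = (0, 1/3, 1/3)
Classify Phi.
Compute the Cartan integers a_ij = 2(alpha_i, alpha_j)/(alpha_j, alpha_j); the resulting 2x2 Cartan matrix is
[[2, -3], [-1, 2]].
The roots have two lengths (squared-length ratio 3:1); the short ones are alpha_{2}. The associated Dynkin diagram is two nodes joined by a triple edge (G_2), so the type is G_2.

type G_2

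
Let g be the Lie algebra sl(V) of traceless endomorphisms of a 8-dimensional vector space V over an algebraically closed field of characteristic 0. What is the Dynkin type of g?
This is sl(8), which has dimension 8^2 - 1 = 63 and rank 8 - 1 = 7 (a Cartan subalgebra is the diagonal traceless matrices). In the classification of classical Lie algebras, the special linear algebra sl(n+1) has type A_n; here n = 7, so the Dynkin diagram is a chain of 7 nodes with single edges (A_7). Hence the type is A_7.

type A_7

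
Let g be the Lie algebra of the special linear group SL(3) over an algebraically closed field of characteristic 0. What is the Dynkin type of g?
A_2

This is sl(3), which has dimension 3^2 - 1 = 8 and rank 3 - 1 = 2 (a Cartan subalgebra is the diagonal traceless matrices). In the classification of classical Lie algebras, the special linear algebra sl(n+1) has type A_n; here n = 2, so the Dynkin diagram is a chain of 2 nodes with single edges (A_2). Hence the type is A_2.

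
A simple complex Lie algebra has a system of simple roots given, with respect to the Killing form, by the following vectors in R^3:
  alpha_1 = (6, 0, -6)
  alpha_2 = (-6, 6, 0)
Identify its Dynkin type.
Compute the Cartan integers a_ij = 2(alpha_i, alpha_j)/(alpha_j, alpha_j); the resulting 2x2 Cartan matrix is
[[2, -1], [-1, 2]].
All simple roots have the same length, so the diagram is simply laced. The associated Dynkin diagram is a chain of 2 nodes with single edges (A_2), so the type is A_2 (the algebra sl(3)).

type A_2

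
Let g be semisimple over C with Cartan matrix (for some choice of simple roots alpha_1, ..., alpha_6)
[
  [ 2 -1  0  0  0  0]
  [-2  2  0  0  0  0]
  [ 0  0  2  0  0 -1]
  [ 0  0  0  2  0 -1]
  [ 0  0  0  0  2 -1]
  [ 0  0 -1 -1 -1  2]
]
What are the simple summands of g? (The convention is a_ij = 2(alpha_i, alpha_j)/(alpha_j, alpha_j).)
The diagram associated to this matrix has two connected components: the simple roots {alpha_1, alpha_2} form a chain of 2 nodes with a double edge at one end; the terminal node there is the unique short simple root (B_2), and {alpha_3, alpha_4, alpha_5, alpha_6} form a chain of 2 nodes with a fork of two nodes at one end (D_4). A semisimple Lie algebra decomposes uniquely as the direct sum of simple ideals, one per connected component of its Dynkin diagram, so g ≅ B_2 ⊕ D_4 (dimension 10 + 28 = 38).

B_2 (so(5)) ⊕ D_4 (so(8))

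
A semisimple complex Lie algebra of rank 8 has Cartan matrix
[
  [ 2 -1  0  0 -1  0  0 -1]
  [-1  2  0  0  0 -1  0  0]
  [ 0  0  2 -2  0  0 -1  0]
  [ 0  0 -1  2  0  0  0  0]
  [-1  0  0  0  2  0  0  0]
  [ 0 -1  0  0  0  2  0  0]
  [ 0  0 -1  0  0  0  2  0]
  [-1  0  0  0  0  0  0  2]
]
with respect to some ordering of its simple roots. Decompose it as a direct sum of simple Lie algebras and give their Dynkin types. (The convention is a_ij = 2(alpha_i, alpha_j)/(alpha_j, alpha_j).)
type B_3 + type D_5

The diagram associated to this matrix has two connected components: the simple roots {alpha_3, alpha_4, alpha_7} form a chain of 3 nodes with a double edge at one end; the terminal node there is the unique short simple root (B_3), and {alpha_1, alpha_2, alpha_5, alpha_6, alpha_8} form a chain of 3 nodes with a fork of two nodes at one end (D_5). A semisimple Lie algebra decomposes uniquely as the direct sum of simple ideals, one per connected component of its Dynkin diagram, so g ≅ B_3 ⊕ D_5 (dimension 21 + 45 = 66).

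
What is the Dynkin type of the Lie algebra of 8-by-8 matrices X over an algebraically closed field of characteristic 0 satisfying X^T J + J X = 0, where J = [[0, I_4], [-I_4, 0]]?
This is sp(8), which has dimension 8(8+1)/2 = 36 and rank 8/2 = 4. In the classification of classical Lie algebras, the symplectic algebra sp(2n) has type C_n; here n = 4, so the Dynkin diagram is a chain of 4 nodes with a double edge at one end; the terminal node there is the unique long simple root (C_4). Hence the type is C_4.

type C_4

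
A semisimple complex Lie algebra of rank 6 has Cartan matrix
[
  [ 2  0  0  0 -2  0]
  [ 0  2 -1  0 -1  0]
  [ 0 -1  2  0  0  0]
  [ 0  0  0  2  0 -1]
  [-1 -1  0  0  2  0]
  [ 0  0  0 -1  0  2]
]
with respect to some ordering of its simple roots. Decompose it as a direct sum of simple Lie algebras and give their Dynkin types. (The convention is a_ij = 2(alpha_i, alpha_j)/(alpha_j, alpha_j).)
The diagram associated to this matrix has two connected components: the simple roots {alpha_4, alpha_6} form a chain of 2 nodes with single edges (A_2), and {alpha_1, alpha_2, alpha_3, alpha_5} form a chain of 4 nodes with a double edge at one end; the terminal node there is the unique long simple root (C_4). A semisimple Lie algebra decomposes uniquely as the direct sum of simple ideals, one per connected component of its Dynkin diagram, so g ≅ A_2 ⊕ C_4 (dimension 8 + 36 = 44).

A_2 (sl(3)) + C_4 (sp(8))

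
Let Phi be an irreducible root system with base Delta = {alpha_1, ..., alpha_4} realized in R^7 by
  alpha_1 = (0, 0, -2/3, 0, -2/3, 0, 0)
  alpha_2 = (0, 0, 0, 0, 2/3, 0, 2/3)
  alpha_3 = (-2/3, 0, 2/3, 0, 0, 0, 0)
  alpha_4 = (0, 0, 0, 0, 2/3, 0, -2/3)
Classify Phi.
Compute the Cartan integers a_ij = 2(alpha_i, alpha_j)/(alpha_j, alpha_j); the resulting 4x4 Cartan matrix is
[[2, -1, -1, -1], [-1, 2, 0, 0], [-1, 0, 2, 0], [-1, 0, 0, 2]].
All simple roots have the same length, so the diagram is simply laced. The associated Dynkin diagram is a chain of 2 nodes with a fork of two nodes at one end (D_4), so the type is D_4 (the algebra so(8)).

D_4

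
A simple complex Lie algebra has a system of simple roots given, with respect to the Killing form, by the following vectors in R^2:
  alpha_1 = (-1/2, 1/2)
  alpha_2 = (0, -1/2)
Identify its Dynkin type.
Compute the Cartan integers a_ij = 2(alpha_i, alpha_j)/(alpha_j, alpha_j); the resulting 2x2 Cartan matrix is
[[2, -2], [-1, 2]].
The roots have two lengths (squared-length ratio 2:1); the short ones are alpha_{2}. The associated Dynkin diagram is a chain of 2 nodes with a double edge at one end; the terminal node there is the unique short simple root (B_2), so the type is B_2 (the algebra so(5)).

B_2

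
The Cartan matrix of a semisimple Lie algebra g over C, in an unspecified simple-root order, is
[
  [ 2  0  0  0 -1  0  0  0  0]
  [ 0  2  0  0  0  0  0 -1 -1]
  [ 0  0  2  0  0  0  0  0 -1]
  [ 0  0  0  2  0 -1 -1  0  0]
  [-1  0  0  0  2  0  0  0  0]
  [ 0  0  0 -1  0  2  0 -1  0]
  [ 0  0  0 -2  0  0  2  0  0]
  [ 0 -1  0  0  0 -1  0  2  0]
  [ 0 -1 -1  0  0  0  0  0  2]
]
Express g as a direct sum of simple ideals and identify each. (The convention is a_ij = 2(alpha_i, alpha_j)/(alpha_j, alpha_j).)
The diagram associated to this matrix has two connected components: the simple roots {alpha_1, alpha_5} form a chain of 2 nodes with single edges (A_2), and {alpha_2, alpha_3, alpha_4, alpha_6, alpha_7, alpha_8, alpha_9} form a chain of 7 nodes with a double edge at one end; the terminal node there is the unique long simple root (C_7). A semisimple Lie algebra decomposes uniquely as the direct sum of simple ideals, one per connected component of its Dynkin diagram, so g ≅ A_2 ⊕ C_7 (dimension 8 + 105 = 113).

type A_2 + type C_7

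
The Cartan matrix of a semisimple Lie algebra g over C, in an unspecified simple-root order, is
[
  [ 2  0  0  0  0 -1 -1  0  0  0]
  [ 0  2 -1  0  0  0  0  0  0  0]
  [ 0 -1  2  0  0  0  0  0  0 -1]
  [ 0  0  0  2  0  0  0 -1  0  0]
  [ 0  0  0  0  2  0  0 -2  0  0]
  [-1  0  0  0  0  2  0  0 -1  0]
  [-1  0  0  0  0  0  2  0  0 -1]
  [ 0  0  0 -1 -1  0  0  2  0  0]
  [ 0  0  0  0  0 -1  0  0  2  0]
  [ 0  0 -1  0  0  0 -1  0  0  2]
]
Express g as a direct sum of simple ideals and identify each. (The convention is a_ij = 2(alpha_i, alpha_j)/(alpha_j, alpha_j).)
The diagram associated to this matrix has two connected components: the simple roots {alpha_1, alpha_2, alpha_3, alpha_6, alpha_7, alpha_9, alpha_10} form a chain of 7 nodes with single edges (A_7), and {alpha_4, alpha_5, alpha_8} form a chain of 3 nodes with a double edge at one end; the terminal node there is the unique long simple root (C_3). A semisimple Lie algebra decomposes uniquely as the direct sum of simple ideals, one per connected component of its Dynkin diagram, so g ≅ A_7 ⊕ C_3 (dimension 63 + 21 = 84).

A_7 (sl(8)) ⊕ C_3 (sp(6))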